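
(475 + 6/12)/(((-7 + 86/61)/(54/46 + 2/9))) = -5588393/47058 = -118.76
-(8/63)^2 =-64/3969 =-0.02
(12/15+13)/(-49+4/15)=-207/731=-0.28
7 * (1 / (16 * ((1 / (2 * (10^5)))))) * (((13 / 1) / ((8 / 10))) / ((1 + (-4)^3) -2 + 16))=-203125 / 7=-29017.86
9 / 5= 1.80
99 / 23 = 4.30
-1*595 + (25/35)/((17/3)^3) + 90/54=-593.33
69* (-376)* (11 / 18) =-15854.67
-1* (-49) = 49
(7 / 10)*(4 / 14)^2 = 2 / 35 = 0.06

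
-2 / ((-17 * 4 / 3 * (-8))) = -3 / 272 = -0.01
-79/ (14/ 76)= -3002/ 7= -428.86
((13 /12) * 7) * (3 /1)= 91 /4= 22.75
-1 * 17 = -17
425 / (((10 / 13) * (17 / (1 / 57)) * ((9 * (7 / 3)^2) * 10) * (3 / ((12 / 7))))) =13 / 19551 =0.00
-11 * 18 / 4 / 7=-99 / 14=-7.07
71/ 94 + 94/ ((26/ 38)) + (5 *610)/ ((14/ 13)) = 25407799/ 8554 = 2970.28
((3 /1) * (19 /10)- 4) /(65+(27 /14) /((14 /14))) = 119 /4685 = 0.03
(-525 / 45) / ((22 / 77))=-245 / 6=-40.83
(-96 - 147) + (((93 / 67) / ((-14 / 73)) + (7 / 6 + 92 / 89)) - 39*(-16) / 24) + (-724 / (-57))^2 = -8232301939 / 135616509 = -60.70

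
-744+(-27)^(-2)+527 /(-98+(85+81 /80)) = -550872265 /699111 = -787.96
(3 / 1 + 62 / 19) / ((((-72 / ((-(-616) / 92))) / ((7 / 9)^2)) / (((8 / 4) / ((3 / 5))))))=-2244935 / 1911438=-1.17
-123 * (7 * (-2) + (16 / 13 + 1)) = 1447.62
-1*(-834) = 834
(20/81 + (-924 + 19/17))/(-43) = 1270469/59211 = 21.46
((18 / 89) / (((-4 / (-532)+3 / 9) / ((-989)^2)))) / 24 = 1170810837 / 48416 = 24182.31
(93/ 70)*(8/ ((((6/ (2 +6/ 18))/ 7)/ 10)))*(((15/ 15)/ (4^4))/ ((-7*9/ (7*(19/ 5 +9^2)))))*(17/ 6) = -195517/ 6480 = -30.17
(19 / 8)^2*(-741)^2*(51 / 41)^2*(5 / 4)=2577828224205 / 430336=5990268.59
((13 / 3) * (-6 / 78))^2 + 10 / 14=52 / 63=0.83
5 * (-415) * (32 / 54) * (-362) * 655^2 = 5156194060000 / 27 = 190970150370.37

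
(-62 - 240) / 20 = -151 / 10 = -15.10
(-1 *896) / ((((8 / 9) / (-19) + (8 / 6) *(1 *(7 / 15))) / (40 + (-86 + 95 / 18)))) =7799120 / 123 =63407.48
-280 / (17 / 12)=-3360 / 17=-197.65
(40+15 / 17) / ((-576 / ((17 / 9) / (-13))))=695 / 67392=0.01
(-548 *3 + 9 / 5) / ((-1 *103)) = 8211 / 515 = 15.94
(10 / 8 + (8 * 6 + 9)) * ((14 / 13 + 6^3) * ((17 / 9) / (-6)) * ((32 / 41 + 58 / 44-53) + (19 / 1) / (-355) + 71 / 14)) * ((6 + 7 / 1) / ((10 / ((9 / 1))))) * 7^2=1005908885766463 / 9606300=104713457.39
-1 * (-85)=85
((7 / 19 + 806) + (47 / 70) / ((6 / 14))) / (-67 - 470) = -460523 / 306090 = -1.50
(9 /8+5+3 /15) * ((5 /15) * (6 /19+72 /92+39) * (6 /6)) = 64251 /760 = 84.54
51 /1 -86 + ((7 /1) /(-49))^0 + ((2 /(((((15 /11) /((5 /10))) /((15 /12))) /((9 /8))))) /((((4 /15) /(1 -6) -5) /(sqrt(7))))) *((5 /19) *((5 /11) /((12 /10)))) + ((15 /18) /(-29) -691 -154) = -152951 /174 -9375 *sqrt(7) /460864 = -879.08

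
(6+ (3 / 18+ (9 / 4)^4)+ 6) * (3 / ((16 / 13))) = 377351 / 4096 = 92.13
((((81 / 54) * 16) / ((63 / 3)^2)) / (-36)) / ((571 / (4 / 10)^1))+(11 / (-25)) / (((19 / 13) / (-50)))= 1080269114 / 71766135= 15.05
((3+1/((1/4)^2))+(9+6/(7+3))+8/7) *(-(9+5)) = -2082/5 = -416.40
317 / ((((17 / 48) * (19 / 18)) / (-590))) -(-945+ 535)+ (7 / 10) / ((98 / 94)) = -11302289119 / 22610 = -499880.10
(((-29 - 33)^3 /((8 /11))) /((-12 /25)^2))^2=41948416172265625 /20736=2022975316949.54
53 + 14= 67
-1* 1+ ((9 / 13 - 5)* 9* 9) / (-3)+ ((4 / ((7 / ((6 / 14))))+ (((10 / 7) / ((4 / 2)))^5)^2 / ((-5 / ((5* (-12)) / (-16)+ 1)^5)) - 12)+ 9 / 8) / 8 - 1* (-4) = 3486229573294045 / 30082484117504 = 115.89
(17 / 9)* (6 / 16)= 17 / 24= 0.71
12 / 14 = 6 / 7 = 0.86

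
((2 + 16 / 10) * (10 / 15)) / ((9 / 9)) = 12 / 5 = 2.40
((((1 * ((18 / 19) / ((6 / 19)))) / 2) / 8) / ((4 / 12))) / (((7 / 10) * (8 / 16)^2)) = 3.21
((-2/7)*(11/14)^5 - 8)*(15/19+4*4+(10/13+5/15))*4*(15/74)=-72067282405/614396692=-117.30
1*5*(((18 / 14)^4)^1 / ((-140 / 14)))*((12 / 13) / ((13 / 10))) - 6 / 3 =-1205198 / 405769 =-2.97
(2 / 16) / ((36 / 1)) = 1 / 288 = 0.00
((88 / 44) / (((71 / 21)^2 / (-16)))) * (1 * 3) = -42336 / 5041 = -8.40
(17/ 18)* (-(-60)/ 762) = 85/ 1143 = 0.07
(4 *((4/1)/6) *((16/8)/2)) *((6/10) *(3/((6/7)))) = 28/5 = 5.60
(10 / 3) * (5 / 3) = 50 / 9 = 5.56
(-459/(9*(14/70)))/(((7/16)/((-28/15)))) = 1088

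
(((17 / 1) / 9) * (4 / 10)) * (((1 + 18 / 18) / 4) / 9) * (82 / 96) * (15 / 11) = 697 / 14256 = 0.05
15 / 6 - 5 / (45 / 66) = -29 / 6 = -4.83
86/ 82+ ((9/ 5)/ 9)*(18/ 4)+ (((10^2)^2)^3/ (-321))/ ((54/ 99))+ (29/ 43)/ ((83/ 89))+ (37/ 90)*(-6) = -8048094999710722183/ 1409148270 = -5711318795.23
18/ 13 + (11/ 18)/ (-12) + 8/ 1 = 9.33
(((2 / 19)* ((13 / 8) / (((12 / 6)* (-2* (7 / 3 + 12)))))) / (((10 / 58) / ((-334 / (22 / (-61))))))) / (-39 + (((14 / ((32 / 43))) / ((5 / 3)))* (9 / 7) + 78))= -0.30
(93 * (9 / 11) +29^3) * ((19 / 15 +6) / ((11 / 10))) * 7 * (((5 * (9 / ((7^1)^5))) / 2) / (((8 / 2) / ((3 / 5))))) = 66000699 / 290521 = 227.18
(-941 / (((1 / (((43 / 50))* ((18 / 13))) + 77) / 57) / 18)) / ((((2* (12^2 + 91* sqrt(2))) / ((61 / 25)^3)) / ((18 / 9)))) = -1526546224125036 / 245581203125 + 3858769622093841* sqrt(2) / 982324812500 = -660.74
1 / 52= 0.02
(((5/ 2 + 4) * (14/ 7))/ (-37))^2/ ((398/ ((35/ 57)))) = 5915/ 31057134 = 0.00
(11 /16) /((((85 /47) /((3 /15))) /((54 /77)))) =1269 /23800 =0.05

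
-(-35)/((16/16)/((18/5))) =126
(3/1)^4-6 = 75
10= 10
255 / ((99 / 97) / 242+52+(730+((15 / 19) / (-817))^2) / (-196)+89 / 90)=578261794969851300 / 111726112253671451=5.18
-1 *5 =-5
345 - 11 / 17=5854 / 17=344.35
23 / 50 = 0.46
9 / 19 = 0.47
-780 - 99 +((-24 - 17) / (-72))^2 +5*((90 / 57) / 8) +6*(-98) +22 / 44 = -144315245 / 98496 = -1465.19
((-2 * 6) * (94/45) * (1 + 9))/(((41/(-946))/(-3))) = -711392/41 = -17351.02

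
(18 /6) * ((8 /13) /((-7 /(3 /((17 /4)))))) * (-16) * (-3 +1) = -9216 /1547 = -5.96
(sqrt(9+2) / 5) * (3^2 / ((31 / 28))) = 252 * sqrt(11) / 155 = 5.39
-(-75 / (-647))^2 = -5625 / 418609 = -0.01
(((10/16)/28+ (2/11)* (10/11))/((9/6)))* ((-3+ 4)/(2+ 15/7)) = 1695/56144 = 0.03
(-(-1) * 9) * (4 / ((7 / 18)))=648 / 7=92.57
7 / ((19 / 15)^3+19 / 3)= 23625 / 28234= 0.84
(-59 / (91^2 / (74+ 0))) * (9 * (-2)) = 78588 / 8281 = 9.49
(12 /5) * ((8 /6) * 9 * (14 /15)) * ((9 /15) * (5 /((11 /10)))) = 4032 /55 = 73.31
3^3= 27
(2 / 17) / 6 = 1 / 51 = 0.02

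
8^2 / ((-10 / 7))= -224 / 5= -44.80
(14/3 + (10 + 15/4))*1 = 221/12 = 18.42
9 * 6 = 54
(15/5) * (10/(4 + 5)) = 10/3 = 3.33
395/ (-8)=-395/ 8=-49.38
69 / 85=0.81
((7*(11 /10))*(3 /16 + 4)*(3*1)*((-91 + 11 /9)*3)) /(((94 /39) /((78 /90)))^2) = -14881966099 /4418000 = -3368.48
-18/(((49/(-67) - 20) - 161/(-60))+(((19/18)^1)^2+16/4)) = 488430/350959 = 1.39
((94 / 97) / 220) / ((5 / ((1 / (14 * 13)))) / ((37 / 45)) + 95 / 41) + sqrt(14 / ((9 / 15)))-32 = -574460778301 / 17951901550 + sqrt(210) / 3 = -27.17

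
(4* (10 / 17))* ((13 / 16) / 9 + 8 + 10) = 42.57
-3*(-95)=285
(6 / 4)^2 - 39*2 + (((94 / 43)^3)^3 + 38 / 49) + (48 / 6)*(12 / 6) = 106497513235430905747 / 98508151939621228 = 1081.10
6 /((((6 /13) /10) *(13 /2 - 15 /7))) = 1820 /61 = 29.84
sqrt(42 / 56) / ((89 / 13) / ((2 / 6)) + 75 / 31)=403 *sqrt(3) / 18504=0.04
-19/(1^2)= -19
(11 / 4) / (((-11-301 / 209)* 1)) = -2299 / 10400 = -0.22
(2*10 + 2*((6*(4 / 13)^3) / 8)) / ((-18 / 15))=-110090 / 6591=-16.70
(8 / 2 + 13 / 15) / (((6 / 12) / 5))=146 / 3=48.67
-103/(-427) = 103/427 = 0.24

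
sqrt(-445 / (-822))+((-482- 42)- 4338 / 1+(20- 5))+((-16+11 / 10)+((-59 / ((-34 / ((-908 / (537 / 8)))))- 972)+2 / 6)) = -178229727 / 30430+sqrt(365790) / 822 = -5856.30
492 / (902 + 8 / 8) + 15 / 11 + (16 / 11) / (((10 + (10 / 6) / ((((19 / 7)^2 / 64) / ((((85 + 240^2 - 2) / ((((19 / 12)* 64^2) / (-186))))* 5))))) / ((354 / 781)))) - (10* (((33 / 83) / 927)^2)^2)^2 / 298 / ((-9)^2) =73264334616738520133030619013801140382832190737397310583 / 38388813372261257651412171160258382660893643671074964545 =1.91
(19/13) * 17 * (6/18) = 323/39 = 8.28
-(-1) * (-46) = -46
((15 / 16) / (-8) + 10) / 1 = 1265 / 128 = 9.88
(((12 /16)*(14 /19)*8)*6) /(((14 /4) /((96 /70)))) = 6912 /665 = 10.39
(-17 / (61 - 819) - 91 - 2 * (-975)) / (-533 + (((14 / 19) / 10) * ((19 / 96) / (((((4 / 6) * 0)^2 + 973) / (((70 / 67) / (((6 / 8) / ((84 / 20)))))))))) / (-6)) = -2362196071260 / 677264847331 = -3.49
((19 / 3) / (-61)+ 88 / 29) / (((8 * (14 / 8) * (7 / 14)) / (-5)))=-77765 / 37149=-2.09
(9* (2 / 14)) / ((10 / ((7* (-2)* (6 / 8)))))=-27 / 20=-1.35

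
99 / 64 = 1.55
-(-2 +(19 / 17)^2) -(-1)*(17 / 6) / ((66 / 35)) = 257887 / 114444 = 2.25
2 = 2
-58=-58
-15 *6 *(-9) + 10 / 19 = 810.53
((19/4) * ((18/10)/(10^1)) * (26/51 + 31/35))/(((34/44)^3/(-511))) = -13795882881/10440125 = -1321.43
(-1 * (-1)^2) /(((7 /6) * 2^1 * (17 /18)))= -54 /119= -0.45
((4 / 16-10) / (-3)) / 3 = 13 / 12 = 1.08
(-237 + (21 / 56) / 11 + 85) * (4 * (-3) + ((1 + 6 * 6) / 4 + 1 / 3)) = 387817 / 1056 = 367.25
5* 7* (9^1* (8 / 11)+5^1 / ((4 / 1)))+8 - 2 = 12269 / 44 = 278.84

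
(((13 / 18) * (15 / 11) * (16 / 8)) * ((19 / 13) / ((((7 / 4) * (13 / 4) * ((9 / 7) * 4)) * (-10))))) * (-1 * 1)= 0.01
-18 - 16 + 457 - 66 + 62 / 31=359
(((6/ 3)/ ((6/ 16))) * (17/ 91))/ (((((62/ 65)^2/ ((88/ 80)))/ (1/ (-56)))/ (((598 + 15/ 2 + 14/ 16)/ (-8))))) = 401115/ 246016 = 1.63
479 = 479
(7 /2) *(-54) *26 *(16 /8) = -9828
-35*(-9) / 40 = 7.88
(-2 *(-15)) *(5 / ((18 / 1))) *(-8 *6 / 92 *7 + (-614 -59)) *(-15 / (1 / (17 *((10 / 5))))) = 66142750 / 23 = 2875771.74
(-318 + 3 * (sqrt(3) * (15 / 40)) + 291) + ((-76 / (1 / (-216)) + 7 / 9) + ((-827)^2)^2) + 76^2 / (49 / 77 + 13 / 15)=9 * sqrt(3) / 8 + 130504732339357 / 279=467758897275.63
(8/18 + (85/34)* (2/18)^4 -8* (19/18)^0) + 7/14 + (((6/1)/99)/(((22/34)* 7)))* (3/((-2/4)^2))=-38314487/5557167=-6.89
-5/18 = -0.28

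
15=15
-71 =-71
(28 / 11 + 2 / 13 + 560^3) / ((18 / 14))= 19532402078 / 143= 136590224.32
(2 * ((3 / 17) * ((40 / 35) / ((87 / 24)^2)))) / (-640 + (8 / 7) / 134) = -17152 / 357610861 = -0.00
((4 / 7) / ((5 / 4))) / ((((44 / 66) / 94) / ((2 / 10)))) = 2256 / 175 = 12.89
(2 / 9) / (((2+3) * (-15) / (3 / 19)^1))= -2 / 4275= -0.00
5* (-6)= -30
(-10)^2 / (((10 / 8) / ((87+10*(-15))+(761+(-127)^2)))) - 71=1346089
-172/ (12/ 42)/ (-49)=86/ 7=12.29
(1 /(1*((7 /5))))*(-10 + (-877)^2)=3845595 /7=549370.71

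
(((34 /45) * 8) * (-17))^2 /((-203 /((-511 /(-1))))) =-1560840448 /58725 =-26578.81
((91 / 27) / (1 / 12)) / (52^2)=7 / 468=0.01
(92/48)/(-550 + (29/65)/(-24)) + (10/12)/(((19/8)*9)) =15626710/440168877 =0.04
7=7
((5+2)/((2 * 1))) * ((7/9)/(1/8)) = 196/9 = 21.78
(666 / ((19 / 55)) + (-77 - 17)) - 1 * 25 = 1808.89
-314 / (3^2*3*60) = -157 / 810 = -0.19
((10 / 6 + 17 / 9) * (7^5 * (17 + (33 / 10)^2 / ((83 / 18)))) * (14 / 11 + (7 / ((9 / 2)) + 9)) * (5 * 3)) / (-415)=-25302204639152 / 51150825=-494658.78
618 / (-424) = -309 / 212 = -1.46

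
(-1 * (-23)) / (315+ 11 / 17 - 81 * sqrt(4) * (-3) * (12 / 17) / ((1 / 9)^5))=391 / 344379134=0.00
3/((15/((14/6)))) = 7/15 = 0.47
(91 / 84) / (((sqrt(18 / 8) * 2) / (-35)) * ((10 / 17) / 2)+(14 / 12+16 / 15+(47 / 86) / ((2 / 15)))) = 25585 / 148951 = 0.17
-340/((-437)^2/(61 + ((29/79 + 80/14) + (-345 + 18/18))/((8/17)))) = 247087265/211211714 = 1.17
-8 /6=-1.33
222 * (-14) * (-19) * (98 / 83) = 5787096 / 83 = 69724.05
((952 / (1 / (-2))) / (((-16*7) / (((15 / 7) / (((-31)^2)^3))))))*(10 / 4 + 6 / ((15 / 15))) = 4335 / 12425051534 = 0.00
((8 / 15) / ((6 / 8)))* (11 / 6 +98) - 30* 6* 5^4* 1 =-15177916 / 135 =-112429.01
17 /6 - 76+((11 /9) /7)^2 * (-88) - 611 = -5452211 /7938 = -686.85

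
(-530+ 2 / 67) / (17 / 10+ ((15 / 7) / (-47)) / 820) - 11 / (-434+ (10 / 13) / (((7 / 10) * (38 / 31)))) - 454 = -1601732785210415 / 2091766963212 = -765.73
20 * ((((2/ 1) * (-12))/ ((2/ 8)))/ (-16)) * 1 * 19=2280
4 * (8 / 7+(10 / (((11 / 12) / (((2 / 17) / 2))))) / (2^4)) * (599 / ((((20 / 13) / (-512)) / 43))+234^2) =-263776866392 / 6545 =-40302042.23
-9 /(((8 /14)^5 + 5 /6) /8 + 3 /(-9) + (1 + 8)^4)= -7260624 /5292816163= -0.00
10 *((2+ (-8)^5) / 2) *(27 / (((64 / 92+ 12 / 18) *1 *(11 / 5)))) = -763038225 / 517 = -1475895.99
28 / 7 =4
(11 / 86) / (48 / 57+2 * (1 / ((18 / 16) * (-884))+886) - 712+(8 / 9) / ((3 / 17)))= 113373 / 944762288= 0.00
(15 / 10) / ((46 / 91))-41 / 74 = 8215 / 3404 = 2.41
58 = 58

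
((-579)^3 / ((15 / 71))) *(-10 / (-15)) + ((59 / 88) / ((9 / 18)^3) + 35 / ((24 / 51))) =-269503333731 / 440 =-612507576.66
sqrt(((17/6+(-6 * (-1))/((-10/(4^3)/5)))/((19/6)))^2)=1135/19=59.74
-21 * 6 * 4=-504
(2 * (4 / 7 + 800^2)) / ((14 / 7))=4480004 / 7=640000.57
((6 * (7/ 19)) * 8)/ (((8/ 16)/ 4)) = 2688/ 19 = 141.47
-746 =-746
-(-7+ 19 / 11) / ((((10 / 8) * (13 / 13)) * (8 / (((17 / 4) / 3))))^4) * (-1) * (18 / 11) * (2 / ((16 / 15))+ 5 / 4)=-2422109 / 223027200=-0.01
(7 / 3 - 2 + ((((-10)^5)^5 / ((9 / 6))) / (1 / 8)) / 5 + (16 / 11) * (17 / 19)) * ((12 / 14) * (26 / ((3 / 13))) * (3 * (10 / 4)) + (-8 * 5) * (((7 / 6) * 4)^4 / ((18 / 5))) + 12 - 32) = 106501622857142857142857126534750 / 2187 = 48697587040303089685805730000.00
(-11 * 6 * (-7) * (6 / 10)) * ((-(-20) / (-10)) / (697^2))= -2772 / 2429045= -0.00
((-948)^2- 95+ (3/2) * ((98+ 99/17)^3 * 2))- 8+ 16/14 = 146369640920/34391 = 4256044.92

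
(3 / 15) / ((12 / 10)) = 1 / 6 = 0.17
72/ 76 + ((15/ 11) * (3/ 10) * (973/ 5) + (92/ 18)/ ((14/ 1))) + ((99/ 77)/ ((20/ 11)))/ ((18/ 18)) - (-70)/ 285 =3080111/ 37620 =81.87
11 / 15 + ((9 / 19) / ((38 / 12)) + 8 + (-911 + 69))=-4511329 / 5415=-833.12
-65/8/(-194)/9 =65/13968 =0.00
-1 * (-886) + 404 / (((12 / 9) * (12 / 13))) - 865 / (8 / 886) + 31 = -189107 / 2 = -94553.50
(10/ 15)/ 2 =1/ 3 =0.33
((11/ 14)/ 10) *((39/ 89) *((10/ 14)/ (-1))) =-429/ 17444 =-0.02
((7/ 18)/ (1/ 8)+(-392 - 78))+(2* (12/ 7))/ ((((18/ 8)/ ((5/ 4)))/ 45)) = -24014/ 63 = -381.17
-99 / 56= -1.77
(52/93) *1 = 0.56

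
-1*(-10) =10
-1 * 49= -49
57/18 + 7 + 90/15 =97/6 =16.17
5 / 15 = 1 / 3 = 0.33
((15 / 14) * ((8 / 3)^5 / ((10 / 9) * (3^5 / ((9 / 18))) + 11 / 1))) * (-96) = -2621440 / 104139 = -25.17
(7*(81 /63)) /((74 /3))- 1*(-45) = 3357 /74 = 45.36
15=15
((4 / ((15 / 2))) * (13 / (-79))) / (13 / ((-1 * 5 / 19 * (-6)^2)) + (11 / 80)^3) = 31948800 / 498586459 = 0.06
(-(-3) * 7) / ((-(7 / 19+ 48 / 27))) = -3591 / 367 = -9.78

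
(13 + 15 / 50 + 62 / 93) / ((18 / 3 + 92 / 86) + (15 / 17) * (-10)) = -306289 / 38460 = -7.96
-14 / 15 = -0.93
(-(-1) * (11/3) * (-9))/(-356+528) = -33/172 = -0.19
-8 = -8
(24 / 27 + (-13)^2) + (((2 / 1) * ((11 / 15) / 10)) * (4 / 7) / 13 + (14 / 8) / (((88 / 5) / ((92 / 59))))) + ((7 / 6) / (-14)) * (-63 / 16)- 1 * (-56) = 192523510727 / 850449600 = 226.38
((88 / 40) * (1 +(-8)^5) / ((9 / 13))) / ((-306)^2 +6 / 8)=-1.11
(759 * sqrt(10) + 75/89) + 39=3546/89 + 759 * sqrt(10)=2440.01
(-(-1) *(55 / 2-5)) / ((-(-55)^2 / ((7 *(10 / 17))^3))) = -308700 / 594473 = -0.52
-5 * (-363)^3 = 239160735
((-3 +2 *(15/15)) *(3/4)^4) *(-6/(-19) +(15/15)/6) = -1485/9728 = -0.15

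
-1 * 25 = -25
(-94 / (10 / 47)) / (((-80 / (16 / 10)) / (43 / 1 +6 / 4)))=196601 / 500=393.20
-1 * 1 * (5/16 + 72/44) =-343/176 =-1.95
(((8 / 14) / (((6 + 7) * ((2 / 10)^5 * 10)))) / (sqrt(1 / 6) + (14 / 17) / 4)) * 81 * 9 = -92947500 / 5603 + 526702500 * sqrt(6) / 39221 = 16305.55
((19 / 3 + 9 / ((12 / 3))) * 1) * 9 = 77.25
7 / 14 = 1 / 2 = 0.50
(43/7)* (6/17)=258/119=2.17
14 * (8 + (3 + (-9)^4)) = 92008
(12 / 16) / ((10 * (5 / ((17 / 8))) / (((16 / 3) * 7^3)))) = 5831 / 100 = 58.31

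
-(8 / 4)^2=-4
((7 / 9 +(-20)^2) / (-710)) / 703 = -3607 / 4492170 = -0.00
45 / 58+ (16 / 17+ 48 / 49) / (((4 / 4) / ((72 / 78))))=1600905 / 628082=2.55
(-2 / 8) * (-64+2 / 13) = 415 / 26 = 15.96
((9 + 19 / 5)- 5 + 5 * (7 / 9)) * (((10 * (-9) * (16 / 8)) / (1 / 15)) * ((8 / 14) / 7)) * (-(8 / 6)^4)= 10772480 / 1323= 8142.46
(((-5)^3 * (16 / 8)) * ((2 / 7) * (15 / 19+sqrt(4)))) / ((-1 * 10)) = 2650 / 133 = 19.92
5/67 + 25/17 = 1760/1139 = 1.55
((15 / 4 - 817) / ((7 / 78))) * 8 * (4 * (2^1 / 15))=-1353248 / 35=-38664.23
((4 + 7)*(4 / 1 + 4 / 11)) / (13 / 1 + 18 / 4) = 96 / 35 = 2.74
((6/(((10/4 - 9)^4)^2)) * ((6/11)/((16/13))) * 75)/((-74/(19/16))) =-25650/25538646419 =-0.00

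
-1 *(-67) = 67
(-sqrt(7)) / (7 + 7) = -sqrt(7) / 14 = -0.19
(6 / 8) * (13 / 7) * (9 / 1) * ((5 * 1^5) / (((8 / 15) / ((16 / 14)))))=26325 / 196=134.31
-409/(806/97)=-39673/806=-49.22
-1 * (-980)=980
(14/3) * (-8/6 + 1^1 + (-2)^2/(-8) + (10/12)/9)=-280/81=-3.46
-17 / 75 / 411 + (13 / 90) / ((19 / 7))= 20563 / 390450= 0.05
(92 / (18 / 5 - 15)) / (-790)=46 / 4503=0.01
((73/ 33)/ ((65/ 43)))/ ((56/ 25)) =15695/ 24024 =0.65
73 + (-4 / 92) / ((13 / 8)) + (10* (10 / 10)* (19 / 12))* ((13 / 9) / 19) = 1197661 / 16146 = 74.18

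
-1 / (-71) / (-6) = -1 / 426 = -0.00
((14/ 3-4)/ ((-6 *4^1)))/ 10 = -1/ 360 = -0.00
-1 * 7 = -7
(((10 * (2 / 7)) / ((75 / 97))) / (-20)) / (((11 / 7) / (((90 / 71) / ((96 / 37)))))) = -3589 / 62480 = -0.06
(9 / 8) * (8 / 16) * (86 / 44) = 387 / 352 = 1.10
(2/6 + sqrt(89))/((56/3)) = 1/56 + 3 * sqrt(89)/56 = 0.52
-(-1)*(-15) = -15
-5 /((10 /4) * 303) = -2 /303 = -0.01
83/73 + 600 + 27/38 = 1669525/2774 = 601.85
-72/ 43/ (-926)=36/ 19909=0.00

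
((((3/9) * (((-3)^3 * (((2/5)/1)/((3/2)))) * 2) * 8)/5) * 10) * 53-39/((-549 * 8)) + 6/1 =-29751343/7320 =-4064.39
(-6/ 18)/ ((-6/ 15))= 5/ 6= 0.83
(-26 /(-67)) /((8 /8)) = 26 /67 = 0.39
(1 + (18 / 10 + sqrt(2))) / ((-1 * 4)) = -7 / 10 - sqrt(2) / 4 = -1.05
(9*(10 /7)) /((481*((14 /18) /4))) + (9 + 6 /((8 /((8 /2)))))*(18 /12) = 427482 /23569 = 18.14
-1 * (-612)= 612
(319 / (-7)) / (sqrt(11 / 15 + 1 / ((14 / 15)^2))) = -638 *sqrt(82965) / 5531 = -33.22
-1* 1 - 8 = -9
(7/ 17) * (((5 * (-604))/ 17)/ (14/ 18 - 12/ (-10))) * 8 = -7610400/ 25721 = -295.88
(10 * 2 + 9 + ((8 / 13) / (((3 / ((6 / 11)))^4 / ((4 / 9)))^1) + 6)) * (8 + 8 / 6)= 1678751396 / 5138991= 326.67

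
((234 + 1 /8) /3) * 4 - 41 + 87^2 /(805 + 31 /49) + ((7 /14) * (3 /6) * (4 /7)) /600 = 11629239019 /41449800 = 280.56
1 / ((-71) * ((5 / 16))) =-16 / 355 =-0.05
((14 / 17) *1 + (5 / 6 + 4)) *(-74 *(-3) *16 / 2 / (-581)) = -170792 / 9877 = -17.29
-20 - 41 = -61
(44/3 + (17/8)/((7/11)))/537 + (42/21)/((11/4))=755003/992376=0.76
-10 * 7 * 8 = -560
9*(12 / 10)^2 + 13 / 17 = 5833 / 425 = 13.72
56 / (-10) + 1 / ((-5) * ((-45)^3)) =-2551499 / 455625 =-5.60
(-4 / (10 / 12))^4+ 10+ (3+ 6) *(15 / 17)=5830817 / 10625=548.78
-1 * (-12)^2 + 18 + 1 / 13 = -1637 / 13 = -125.92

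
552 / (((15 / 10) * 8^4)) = 23 / 256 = 0.09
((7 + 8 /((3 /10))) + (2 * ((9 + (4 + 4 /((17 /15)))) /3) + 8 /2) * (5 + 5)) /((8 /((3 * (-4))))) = -9377 /34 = -275.79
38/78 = 19/39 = 0.49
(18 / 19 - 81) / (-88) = 1521 / 1672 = 0.91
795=795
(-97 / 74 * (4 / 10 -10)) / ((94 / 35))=8148 / 1739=4.69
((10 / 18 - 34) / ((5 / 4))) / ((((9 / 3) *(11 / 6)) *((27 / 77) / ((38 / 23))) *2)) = -320264 / 27945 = -11.46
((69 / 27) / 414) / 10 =1 / 1620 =0.00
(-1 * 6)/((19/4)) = -24/19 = -1.26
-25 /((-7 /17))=425 /7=60.71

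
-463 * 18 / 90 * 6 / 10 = -1389 / 25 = -55.56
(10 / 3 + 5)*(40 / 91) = 1000 / 273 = 3.66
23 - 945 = -922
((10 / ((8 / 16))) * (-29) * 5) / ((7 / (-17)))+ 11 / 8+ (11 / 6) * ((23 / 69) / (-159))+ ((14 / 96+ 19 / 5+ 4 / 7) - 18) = 5634158263 / 801360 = 7030.75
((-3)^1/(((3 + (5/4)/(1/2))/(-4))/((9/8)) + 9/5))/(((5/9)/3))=-729/26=-28.04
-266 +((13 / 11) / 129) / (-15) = -5661823 / 21285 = -266.00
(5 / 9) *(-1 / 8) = -0.07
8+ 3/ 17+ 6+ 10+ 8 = 547/ 17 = 32.18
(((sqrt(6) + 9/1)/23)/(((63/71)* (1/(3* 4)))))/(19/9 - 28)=-7668/37513 - 852* sqrt(6)/37513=-0.26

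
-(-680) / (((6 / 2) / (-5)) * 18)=-1700 / 27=-62.96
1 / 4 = 0.25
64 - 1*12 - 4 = 48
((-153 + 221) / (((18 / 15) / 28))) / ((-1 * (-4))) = 1190 / 3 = 396.67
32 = 32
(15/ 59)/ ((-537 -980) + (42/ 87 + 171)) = -87/ 460436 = -0.00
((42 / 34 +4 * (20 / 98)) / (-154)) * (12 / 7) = -10254 / 448987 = -0.02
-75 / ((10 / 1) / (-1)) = 15 / 2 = 7.50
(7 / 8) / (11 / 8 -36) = -7 / 277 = -0.03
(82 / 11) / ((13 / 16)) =9.17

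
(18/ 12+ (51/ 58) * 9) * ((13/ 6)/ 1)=1183/ 58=20.40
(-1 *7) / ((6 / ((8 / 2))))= -4.67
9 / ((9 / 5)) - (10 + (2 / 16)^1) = -41 / 8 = -5.12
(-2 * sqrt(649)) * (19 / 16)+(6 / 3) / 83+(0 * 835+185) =124.52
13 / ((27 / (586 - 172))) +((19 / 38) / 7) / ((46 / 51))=385265 / 1932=199.41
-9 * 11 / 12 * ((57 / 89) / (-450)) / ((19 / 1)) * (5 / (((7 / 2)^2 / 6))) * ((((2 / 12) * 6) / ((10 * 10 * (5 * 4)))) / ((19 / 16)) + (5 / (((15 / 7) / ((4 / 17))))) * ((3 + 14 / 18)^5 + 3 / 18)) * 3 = 33243244839739 / 17328458030625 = 1.92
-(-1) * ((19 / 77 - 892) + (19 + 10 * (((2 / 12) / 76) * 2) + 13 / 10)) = -19123079 / 21945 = -871.41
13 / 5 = 2.60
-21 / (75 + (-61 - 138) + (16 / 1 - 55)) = 21 / 163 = 0.13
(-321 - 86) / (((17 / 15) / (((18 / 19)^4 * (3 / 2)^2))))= -1441976580 / 2215457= -650.87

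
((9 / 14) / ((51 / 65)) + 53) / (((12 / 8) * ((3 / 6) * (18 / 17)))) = 12809 / 189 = 67.77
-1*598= -598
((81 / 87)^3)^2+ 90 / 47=71742861873 / 27956696087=2.57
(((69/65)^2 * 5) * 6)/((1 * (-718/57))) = -814131/303355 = -2.68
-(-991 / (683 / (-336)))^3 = -36918053567410176 / 318611987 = -115871514.80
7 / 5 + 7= 42 / 5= 8.40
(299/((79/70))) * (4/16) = 66.23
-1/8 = -0.12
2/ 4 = 1/ 2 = 0.50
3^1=3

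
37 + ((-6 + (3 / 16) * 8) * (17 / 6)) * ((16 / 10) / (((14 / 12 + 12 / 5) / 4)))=1511 / 107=14.12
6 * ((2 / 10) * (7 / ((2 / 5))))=21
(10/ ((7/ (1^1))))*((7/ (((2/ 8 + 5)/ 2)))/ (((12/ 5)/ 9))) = 100/ 7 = 14.29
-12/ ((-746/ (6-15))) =-54/ 373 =-0.14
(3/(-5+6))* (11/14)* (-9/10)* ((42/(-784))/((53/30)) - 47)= 20728521/207760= 99.77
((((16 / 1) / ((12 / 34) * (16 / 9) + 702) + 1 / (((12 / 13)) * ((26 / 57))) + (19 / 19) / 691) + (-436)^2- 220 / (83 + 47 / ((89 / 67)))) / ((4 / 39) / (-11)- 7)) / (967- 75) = -3545923440659681939 / 116626201455120416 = -30.40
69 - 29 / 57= 3904 / 57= 68.49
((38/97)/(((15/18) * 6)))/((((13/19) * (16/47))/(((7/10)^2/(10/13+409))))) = 0.00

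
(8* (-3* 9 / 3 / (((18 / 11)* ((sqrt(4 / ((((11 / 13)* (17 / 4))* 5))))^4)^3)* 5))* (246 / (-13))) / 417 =60266532249122684375 / 18291451731378176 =3294.79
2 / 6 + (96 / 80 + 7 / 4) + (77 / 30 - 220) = -4283 / 20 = -214.15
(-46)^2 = 2116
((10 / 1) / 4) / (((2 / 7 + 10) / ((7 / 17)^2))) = 1715 / 41616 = 0.04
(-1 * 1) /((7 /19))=-19 /7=-2.71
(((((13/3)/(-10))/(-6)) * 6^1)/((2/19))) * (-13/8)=-3211/480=-6.69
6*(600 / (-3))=-1200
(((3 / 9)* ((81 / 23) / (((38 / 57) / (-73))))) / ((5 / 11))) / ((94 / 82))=-2666763 / 10810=-246.69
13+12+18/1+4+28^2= 831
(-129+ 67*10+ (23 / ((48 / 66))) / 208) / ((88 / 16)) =900477 / 9152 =98.39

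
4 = 4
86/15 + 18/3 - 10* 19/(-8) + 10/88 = 11747/330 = 35.60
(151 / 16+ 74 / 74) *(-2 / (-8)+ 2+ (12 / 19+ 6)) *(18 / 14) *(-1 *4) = -1014525 / 2128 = -476.75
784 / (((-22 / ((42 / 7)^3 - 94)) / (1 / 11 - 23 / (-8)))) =-1560258 / 121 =-12894.69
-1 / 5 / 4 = -1 / 20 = -0.05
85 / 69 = 1.23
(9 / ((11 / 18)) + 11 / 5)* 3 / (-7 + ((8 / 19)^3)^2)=-43799715211 / 6032748755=-7.26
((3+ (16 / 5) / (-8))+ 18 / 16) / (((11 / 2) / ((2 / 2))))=0.68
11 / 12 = 0.92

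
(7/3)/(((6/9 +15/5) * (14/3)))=3/22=0.14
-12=-12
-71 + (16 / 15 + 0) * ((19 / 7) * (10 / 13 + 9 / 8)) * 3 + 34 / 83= -2044507 / 37765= -54.14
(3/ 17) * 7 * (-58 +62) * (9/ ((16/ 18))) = 1701/ 34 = 50.03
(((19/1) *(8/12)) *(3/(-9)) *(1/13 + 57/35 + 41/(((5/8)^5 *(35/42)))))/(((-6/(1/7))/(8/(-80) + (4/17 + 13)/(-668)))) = -23782300735034/3814684453125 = -6.23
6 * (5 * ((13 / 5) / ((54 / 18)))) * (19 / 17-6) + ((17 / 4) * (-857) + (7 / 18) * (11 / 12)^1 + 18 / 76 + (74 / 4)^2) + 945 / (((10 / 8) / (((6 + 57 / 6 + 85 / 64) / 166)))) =-77589227371 / 23162976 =-3349.71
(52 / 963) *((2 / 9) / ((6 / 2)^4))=104 / 702027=0.00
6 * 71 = 426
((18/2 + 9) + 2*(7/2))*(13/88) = 325/88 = 3.69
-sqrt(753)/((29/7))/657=-7 *sqrt(753)/19053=-0.01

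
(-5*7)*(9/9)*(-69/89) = 2415/89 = 27.13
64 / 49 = 1.31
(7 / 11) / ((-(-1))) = 7 / 11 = 0.64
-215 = -215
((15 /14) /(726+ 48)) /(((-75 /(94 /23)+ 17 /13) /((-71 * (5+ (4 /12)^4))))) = 6290245 /217621323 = 0.03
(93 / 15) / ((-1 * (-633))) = 0.01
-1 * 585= -585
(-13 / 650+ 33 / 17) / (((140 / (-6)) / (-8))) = 9798 / 14875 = 0.66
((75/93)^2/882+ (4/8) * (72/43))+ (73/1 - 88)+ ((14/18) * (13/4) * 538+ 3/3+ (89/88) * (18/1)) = 364829837305/267277164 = 1364.99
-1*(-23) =23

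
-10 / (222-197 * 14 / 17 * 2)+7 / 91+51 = 44573 / 871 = 51.17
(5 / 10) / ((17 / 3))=3 / 34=0.09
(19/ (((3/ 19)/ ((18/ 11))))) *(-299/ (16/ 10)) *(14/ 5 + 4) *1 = -5504889/ 22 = -250222.23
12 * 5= 60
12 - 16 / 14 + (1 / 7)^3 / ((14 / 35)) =7453 / 686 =10.86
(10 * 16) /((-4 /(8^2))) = -2560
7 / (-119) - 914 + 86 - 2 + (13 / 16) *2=-112667 / 136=-828.43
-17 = -17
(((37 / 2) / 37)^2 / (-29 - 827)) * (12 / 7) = -0.00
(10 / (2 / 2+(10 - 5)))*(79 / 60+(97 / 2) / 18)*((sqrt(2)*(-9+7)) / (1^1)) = -361*sqrt(2) / 27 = -18.91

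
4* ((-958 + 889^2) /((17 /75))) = 236808900 /17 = 13929935.29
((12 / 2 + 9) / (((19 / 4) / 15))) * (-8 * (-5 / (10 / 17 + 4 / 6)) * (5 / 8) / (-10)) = -57375 / 608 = -94.37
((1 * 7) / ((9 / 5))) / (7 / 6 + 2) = 70 / 57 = 1.23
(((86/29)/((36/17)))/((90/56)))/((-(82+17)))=-10234/1162755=-0.01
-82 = -82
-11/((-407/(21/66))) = 7/814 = 0.01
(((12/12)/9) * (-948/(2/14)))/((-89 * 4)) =553/267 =2.07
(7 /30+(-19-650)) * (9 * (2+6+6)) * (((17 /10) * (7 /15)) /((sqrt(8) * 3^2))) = -2626.11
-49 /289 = -0.17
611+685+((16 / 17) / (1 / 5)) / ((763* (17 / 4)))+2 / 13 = 3715547110 / 2866591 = 1296.16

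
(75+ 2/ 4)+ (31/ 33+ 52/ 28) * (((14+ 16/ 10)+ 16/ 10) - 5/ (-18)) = 235073/ 1890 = 124.38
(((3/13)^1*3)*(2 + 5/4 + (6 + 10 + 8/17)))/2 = 12069/1768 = 6.83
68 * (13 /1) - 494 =390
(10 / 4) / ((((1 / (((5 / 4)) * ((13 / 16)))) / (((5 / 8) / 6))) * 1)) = 0.26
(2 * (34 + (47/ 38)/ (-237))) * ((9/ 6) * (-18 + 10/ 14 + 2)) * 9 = -294829191/ 21014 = -14030.13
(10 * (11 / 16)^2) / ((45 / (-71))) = -8591 / 1152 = -7.46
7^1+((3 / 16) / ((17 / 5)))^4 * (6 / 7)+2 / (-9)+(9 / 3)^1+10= 3410074262363 / 172419416064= 19.78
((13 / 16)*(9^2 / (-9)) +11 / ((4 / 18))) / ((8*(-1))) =-675 / 128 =-5.27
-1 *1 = -1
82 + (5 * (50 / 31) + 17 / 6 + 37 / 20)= 176231 / 1860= 94.75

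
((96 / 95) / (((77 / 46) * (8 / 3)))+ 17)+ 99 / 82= 11057087 / 599830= 18.43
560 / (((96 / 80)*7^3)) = 200 / 147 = 1.36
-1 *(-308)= 308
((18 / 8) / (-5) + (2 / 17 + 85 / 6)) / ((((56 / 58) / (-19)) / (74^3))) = -393835230133 / 3570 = -110317991.63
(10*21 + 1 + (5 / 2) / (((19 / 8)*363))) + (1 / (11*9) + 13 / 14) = 61393963 / 289674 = 211.94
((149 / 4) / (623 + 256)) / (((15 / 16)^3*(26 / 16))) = 1220608 / 38566125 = 0.03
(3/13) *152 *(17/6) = 1292/13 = 99.38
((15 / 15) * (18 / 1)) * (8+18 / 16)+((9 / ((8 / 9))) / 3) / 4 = 5283 / 32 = 165.09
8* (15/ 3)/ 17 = 40/ 17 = 2.35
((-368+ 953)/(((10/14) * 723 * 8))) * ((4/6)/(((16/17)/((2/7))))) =221/7712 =0.03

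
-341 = -341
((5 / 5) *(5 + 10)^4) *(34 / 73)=1721250 / 73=23578.77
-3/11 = -0.27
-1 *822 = -822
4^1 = 4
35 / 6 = 5.83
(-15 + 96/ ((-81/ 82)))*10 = -30290/ 27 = -1121.85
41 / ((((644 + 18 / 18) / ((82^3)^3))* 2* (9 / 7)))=24053405483793102592 / 5805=4143566836140069.35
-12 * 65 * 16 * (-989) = 12342720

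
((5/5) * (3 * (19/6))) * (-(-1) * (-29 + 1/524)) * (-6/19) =45585/524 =86.99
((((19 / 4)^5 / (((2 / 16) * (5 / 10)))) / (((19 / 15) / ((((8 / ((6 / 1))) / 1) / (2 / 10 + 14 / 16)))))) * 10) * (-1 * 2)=-757680.23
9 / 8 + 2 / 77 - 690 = -424331 / 616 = -688.85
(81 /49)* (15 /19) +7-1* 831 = -822.69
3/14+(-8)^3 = -7165/14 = -511.79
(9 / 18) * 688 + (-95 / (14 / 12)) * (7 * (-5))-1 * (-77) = 3271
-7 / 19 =-0.37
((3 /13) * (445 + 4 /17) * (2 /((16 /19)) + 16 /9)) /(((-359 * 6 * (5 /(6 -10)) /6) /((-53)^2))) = 2670.87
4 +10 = 14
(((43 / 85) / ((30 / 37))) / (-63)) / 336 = -1591 / 53978400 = -0.00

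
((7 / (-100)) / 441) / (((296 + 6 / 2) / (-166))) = 83 / 941850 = 0.00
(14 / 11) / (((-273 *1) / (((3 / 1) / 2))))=-1 / 143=-0.01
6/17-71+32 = -657/17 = -38.65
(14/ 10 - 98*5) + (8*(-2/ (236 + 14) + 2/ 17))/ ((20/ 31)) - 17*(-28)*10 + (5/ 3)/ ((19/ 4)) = 2587902547/ 605625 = 4273.11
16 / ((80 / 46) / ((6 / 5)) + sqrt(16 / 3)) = -3450 / 481 + 3174* sqrt(3) / 481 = 4.26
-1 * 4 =-4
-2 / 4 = -1 / 2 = -0.50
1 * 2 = 2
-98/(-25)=98/25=3.92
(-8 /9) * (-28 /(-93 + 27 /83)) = -4648 /17307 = -0.27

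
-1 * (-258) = 258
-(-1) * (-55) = -55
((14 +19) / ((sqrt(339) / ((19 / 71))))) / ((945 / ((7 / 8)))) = 209 * sqrt(339) / 8664840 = 0.00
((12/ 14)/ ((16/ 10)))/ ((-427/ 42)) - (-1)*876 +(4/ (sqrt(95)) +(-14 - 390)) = 4*sqrt(95)/ 95 +403043/ 854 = 472.36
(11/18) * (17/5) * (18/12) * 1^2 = 187/60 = 3.12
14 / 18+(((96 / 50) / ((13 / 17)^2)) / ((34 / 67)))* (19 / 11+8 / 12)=6803957 / 418275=16.27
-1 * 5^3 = -125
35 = 35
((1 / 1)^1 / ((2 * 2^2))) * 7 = 7 / 8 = 0.88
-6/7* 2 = -12/7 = -1.71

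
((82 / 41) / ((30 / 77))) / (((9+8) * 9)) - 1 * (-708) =1624937 / 2295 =708.03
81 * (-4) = -324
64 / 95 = 0.67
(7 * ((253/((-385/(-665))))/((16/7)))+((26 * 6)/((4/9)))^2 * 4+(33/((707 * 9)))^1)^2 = 281206527881498698249/1151652096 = 244176630128.32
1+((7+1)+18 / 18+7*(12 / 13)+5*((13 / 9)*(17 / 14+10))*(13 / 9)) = 1967321 / 14742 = 133.45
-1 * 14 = -14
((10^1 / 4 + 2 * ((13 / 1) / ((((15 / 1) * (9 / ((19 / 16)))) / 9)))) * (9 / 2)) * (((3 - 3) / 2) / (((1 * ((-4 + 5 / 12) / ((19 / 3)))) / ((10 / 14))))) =0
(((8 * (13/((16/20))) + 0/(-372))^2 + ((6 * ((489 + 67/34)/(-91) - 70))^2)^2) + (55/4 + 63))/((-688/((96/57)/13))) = -959407446136852009696151/121662478406179802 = -7885812.11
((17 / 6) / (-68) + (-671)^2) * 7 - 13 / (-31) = 2344855223 / 744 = 3151687.13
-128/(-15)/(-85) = -128/1275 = -0.10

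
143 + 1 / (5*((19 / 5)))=2718 / 19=143.05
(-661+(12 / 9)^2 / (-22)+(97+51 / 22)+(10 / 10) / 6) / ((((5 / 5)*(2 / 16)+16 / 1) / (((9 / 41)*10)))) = -4447840 / 58179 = -76.45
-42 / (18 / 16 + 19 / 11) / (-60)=308 / 1255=0.25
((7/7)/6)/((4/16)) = 2/3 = 0.67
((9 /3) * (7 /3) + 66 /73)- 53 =-3292 /73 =-45.10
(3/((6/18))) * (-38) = -342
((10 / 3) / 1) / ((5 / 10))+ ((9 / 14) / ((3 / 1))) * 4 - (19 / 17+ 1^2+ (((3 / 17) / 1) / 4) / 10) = 77137 / 14280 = 5.40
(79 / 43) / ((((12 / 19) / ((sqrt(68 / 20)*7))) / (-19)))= -199633*sqrt(85) / 2580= -713.38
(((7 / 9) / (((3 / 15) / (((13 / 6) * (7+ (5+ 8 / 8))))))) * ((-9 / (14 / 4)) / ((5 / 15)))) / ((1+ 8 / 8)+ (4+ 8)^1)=-845 / 14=-60.36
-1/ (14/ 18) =-9/ 7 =-1.29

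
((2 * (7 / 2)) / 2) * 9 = 63 / 2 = 31.50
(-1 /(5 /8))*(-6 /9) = 16 /15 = 1.07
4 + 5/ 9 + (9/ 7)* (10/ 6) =422/ 63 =6.70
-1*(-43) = 43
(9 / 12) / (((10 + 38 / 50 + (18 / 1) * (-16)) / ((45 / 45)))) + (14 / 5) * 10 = 776197 / 27724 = 28.00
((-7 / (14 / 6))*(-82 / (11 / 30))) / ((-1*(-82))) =8.18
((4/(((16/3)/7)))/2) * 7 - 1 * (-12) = 243/8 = 30.38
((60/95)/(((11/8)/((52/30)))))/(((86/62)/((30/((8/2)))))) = 38688/8987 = 4.30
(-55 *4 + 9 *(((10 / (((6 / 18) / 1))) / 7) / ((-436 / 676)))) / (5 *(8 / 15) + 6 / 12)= -1280940 / 14497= -88.36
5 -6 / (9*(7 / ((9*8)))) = -13 / 7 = -1.86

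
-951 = -951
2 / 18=1 / 9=0.11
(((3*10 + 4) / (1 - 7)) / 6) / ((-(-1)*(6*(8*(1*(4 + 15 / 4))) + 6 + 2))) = -17 / 6840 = -0.00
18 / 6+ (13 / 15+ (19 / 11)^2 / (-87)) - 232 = -4003201 / 17545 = -228.17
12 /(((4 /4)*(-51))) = -0.24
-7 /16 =-0.44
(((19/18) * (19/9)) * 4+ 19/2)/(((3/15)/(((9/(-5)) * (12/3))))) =-5966/9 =-662.89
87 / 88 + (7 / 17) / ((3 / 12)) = 3943 / 1496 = 2.64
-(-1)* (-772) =-772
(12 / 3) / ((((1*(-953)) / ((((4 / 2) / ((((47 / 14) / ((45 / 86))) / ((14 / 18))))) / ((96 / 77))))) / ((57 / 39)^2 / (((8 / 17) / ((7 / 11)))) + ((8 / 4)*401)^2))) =-5468433477535 / 10415878304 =-525.01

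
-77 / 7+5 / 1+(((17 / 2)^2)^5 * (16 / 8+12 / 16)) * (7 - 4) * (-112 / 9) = -155231530339181 / 768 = -202124388462.48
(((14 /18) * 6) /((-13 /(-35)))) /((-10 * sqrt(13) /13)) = -4.53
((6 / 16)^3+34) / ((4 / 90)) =784575 / 1024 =766.19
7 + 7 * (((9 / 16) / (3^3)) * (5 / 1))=371 / 48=7.73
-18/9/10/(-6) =1/30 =0.03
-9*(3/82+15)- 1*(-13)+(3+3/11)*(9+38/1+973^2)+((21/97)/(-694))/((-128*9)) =36122589919433173/11658400512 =3098417.31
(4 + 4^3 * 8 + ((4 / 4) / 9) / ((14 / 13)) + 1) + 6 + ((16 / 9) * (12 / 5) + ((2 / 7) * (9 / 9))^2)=2326061 / 4410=527.45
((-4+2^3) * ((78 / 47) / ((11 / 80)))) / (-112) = -1560 / 3619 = -0.43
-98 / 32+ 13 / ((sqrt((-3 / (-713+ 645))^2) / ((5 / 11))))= 69103 / 528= 130.88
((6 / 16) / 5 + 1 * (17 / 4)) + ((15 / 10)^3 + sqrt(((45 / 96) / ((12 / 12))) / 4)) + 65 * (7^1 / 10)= sqrt(30) / 16 + 266 / 5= 53.54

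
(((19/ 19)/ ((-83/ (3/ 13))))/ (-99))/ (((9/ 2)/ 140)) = 280/ 320463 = 0.00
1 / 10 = 0.10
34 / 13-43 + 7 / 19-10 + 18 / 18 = -49.02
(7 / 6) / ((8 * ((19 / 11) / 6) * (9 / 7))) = 539 / 1368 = 0.39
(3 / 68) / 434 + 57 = 1682187 / 29512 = 57.00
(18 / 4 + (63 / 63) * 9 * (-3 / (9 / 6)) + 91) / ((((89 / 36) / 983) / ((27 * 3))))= 2496046.85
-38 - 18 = -56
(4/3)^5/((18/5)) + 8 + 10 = 41926/2187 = 19.17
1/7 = 0.14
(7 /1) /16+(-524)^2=4393223 /16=274576.44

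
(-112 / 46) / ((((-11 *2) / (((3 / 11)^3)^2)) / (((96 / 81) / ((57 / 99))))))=72576 / 774172157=0.00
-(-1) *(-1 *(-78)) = 78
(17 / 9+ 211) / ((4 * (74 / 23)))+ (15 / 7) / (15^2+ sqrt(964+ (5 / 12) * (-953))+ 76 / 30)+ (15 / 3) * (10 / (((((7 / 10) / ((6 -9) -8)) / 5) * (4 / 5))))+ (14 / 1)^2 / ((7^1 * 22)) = -1651897190865589 / 337611757626 -2250 * sqrt(20409) / 322588357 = -4892.89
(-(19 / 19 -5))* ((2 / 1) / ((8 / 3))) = 3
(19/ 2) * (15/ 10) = 57/ 4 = 14.25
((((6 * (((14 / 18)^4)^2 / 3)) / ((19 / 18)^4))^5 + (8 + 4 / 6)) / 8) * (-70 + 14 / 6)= -73.31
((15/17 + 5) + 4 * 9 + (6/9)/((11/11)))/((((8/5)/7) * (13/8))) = 75950/663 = 114.56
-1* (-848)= 848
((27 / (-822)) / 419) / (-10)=9 / 1148060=0.00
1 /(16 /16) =1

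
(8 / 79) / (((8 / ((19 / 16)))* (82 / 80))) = 95 / 6478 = 0.01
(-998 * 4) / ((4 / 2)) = -1996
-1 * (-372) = 372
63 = 63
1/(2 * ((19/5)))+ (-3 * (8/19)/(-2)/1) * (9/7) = 251/266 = 0.94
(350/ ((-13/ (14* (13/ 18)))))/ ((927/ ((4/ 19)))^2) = -39200/ 2791959921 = -0.00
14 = 14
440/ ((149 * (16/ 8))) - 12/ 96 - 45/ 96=4209/ 4768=0.88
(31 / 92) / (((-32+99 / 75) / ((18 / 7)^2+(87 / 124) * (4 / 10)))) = -523515 / 6915272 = -0.08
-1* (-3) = 3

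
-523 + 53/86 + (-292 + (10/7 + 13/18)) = -2200339/2709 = -812.23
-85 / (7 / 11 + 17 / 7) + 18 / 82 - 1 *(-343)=3052647 / 9676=315.49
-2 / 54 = -1 / 27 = -0.04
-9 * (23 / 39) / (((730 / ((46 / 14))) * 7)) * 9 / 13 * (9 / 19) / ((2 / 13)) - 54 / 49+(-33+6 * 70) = 6818835033 / 17670380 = 385.89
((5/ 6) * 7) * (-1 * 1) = -35/ 6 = -5.83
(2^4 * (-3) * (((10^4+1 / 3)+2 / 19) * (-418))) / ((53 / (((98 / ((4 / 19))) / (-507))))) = -93402016400 / 26871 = -3475941.22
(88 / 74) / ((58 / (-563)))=-11.54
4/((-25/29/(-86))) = 9976/25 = 399.04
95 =95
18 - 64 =-46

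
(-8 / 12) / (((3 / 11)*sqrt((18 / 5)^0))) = -22 / 9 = -2.44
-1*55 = -55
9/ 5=1.80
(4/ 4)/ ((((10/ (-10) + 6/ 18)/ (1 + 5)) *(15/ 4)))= -12/ 5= -2.40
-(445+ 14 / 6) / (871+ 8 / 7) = -0.51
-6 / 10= -3 / 5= -0.60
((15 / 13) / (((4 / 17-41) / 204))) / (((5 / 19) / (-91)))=21964 / 11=1996.73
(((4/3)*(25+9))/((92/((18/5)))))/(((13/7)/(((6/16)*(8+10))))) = 9639/1495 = 6.45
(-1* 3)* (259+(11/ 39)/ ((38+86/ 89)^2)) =-121485056555/ 156351312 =-777.00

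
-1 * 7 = -7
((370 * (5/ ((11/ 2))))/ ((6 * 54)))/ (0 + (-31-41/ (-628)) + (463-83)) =0.00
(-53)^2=2809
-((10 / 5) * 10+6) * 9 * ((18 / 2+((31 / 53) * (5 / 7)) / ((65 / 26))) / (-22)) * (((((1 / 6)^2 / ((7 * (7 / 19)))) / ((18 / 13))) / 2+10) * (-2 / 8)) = -28087944131 / 115182144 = -243.86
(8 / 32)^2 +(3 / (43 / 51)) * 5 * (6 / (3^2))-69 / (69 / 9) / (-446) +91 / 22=27136807 / 1687664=16.08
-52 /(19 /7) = -364 /19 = -19.16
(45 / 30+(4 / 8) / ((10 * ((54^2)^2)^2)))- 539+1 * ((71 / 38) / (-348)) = -428266870368083210329 / 796767613957278720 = -537.51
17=17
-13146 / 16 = -6573 / 8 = -821.62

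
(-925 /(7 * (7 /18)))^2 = 277222500 /2401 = 115461.27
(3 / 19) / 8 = 3 / 152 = 0.02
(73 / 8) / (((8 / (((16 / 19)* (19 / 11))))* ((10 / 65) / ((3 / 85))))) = 2847 / 7480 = 0.38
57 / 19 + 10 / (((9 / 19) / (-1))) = -163 / 9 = -18.11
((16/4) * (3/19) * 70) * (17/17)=840/19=44.21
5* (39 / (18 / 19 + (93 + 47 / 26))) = 96330 / 47303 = 2.04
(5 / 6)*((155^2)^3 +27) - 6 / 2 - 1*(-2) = 34668112539127 / 3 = 11556037513042.33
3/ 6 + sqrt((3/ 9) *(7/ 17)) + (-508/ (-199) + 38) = sqrt(357)/ 51 + 16339/ 398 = 41.42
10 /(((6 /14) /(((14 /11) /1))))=980 /33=29.70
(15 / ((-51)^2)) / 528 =5 / 457776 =0.00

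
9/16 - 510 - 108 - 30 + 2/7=-72481/112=-647.15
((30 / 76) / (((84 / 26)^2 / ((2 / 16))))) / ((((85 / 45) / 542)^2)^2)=9967417632595215 / 311032204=32046256.00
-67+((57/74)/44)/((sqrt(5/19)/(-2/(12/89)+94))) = -64.30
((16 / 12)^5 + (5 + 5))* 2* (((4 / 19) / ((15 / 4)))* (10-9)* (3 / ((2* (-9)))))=-55264 / 207765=-0.27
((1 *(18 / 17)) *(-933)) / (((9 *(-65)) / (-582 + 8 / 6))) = -83348 / 85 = -980.56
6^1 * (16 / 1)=96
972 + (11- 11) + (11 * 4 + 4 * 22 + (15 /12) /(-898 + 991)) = 410693 /372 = 1104.01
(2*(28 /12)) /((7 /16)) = 32 /3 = 10.67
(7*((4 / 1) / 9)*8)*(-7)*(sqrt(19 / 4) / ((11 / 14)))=-10976*sqrt(19) / 99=-483.27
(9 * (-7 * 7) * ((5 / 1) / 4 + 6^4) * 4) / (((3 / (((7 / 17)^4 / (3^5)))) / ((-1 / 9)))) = 610480661 / 60886809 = 10.03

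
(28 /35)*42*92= 15456 /5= 3091.20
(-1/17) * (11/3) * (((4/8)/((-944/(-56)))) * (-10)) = 385/6018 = 0.06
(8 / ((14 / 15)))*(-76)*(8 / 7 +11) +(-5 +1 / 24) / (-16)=-148832569 / 18816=-7909.89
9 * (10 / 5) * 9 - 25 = 137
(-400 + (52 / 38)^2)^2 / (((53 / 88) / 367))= 667125171732096 / 6907013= 96586639.08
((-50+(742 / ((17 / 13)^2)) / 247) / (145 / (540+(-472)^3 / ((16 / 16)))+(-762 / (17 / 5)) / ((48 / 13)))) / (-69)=-55711169766464 / 4836514285307655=-0.01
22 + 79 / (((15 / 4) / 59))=1264.93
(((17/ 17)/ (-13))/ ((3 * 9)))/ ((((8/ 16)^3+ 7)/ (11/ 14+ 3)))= -212/ 140049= -0.00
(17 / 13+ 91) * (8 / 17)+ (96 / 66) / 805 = 85011536 / 1956955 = 43.44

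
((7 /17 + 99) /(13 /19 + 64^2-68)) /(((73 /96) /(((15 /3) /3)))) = 1027520 /18998469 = 0.05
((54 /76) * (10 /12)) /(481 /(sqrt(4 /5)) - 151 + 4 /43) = 12556215 /37439575259 + 40021605 * sqrt(5) /74879150518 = 0.00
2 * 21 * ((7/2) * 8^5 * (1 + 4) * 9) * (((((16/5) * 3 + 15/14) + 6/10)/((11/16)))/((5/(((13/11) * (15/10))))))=762277920768/605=1259963505.40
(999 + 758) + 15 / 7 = 12314 / 7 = 1759.14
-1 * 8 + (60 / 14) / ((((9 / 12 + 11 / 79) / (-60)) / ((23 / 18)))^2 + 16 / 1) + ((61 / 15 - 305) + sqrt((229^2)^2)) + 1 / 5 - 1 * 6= 462595734315151642 / 8874477050145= 52126.53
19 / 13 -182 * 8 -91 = -1545.54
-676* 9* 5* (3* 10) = -912600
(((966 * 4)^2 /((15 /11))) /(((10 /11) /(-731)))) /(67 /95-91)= 2090977394352 /21445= 97504191.86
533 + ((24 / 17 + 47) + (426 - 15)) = 16871 / 17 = 992.41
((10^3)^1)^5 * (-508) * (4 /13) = -2032000000000000000 /13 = -156307692307692307.69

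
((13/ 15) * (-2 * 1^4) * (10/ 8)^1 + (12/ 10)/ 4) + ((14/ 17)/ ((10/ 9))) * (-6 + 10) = 56/ 51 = 1.10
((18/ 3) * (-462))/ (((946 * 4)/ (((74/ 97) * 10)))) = -5.59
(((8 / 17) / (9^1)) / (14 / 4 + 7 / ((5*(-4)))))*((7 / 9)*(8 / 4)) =320 / 12393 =0.03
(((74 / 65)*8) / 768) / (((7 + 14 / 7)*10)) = 37 / 280800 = 0.00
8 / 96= 0.08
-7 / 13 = -0.54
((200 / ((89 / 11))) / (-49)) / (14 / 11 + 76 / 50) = -75625 / 418656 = -0.18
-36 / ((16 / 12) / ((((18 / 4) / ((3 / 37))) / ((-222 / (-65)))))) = -1755 / 4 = -438.75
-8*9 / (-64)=9 / 8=1.12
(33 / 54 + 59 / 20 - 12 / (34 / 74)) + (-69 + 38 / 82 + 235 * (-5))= -158844043 / 125460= -1266.09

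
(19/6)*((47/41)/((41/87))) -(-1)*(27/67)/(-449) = 778968677/101139046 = 7.70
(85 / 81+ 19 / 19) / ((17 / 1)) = 166 / 1377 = 0.12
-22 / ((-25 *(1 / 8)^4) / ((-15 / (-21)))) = 90112 / 35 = 2574.63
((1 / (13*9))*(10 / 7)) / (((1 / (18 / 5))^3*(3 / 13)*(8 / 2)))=108 / 175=0.62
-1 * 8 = -8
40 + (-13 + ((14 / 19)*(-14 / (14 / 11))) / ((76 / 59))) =20.71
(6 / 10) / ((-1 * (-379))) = 3 / 1895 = 0.00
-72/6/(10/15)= -18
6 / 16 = 3 / 8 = 0.38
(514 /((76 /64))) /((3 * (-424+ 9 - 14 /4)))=-16448 /47709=-0.34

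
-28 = -28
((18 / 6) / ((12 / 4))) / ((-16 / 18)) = -9 / 8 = -1.12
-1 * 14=-14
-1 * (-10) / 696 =5 / 348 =0.01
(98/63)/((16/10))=35/36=0.97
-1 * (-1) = 1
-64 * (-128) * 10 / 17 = 81920 / 17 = 4818.82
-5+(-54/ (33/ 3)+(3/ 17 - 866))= -163762/ 187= -875.73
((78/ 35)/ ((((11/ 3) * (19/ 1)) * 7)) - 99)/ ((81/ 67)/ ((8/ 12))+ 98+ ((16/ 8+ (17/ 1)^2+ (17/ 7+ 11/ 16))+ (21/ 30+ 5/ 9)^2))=-2200783523760/ 8792556585197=-0.25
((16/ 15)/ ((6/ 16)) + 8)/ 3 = 488/ 135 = 3.61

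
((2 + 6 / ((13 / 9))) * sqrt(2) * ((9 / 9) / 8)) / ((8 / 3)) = 15 * sqrt(2) / 52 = 0.41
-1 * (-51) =51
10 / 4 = 5 / 2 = 2.50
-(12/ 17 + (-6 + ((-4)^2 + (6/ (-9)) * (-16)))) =-21.37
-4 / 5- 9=-49 / 5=-9.80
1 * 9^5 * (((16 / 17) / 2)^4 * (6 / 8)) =181398528 / 83521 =2171.89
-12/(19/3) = -36/19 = -1.89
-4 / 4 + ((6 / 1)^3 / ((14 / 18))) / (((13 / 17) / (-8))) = -264475 / 91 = -2906.32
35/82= 0.43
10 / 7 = 1.43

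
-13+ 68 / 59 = -699 / 59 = -11.85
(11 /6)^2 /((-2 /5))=-605 /72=-8.40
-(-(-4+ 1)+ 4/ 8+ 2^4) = -39/ 2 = -19.50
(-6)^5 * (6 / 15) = -15552 / 5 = -3110.40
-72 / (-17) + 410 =7042 / 17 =414.24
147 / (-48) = -49 / 16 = -3.06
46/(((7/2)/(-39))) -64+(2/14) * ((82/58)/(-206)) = -24111105/41818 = -576.57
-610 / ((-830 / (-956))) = -58316 / 83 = -702.60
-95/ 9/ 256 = -95/ 2304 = -0.04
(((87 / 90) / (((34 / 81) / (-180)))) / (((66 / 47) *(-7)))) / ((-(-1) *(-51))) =-36801 / 44506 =-0.83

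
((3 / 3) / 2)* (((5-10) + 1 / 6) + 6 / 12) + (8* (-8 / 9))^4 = 33526001 / 13122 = 2554.95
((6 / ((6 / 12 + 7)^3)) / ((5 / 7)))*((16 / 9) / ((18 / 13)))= 11648 / 455625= 0.03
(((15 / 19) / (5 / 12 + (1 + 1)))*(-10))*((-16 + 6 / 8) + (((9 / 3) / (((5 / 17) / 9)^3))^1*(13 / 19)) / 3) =-3349748322 / 52345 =-63993.66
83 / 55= 1.51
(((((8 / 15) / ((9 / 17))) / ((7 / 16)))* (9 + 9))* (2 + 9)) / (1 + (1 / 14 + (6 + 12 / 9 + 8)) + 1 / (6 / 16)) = 95744 / 4005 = 23.91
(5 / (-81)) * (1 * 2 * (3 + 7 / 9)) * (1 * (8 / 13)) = -2720 / 9477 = -0.29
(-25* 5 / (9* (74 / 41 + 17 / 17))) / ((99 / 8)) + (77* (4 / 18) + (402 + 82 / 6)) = 8860715 / 20493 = 432.38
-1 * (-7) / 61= 7 / 61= 0.11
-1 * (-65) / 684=65 / 684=0.10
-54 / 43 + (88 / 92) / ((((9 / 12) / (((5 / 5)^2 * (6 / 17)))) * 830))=-8758526 / 6977395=-1.26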